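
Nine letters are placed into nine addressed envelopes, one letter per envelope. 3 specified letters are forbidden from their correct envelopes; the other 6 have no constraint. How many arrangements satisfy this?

256320

Inclusion-exclusion on the 3 forbidden self-matches:
Σ_{j=0}^{3} (-1)^j C(3,j)(9-j)!
= C(3,0)·9! - C(3,1)·8! + C(3,2)·7! - C(3,3)·6!
= 362880 - 120960 + 15120 - 720
= 256320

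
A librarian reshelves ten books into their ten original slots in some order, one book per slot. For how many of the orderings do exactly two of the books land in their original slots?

667485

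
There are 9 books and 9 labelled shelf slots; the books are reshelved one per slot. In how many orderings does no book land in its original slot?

133496

Recurrence: !9 = 9·!8 + (-1)^9.
!9 = 9·14833 - 1 = 133496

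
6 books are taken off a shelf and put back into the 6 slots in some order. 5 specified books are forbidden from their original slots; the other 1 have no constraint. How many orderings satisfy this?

309

Inclusion-exclusion on the 5 forbidden self-matches:
Σ_{j=0}^{5} (-1)^j C(5,j)(6-j)!
= C(5,0)·6! - C(5,1)·5! + C(5,2)·4! - C(5,3)·3! + C(5,4)·2! - C(5,5)·1!
= 720 - 600 + 240 - 60 + 10 - 1
= 309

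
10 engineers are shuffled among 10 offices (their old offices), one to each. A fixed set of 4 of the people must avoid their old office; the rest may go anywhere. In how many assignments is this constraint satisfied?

Inclusion-exclusion on the 4 forbidden self-matches:
Σ_{j=0}^{4} (-1)^j C(4,j)(10-j)!
= C(4,0)·10! - C(4,1)·9! + C(4,2)·8! - C(4,3)·7! + C(4,4)·6!
= 3628800 - 1451520 + 241920 - 20160 + 720
= 2399760

2399760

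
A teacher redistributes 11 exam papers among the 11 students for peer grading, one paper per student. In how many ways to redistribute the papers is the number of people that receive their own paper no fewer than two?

10547659

# with exactly i fixed is C(11,i)·!(11-i); sum over i=2..11:
  i=2: C(11,2)·!9 = 55·133496 = 7342280
  i=3: C(11,3)·!8 = 165·14833 = 2447445
  i=4: C(11,4)·!7 = 330·1854 = 611820
  i=5: C(11,5)·!6 = 462·265 = 122430
  i=6: C(11,6)·!5 = 462·44 = 20328
  i=7: C(11,7)·!4 = 330·9 = 2970
  i=8: C(11,8)·!3 = 165·2 = 330
  i=9: C(11,9)·!2 = 55·1 = 55
  i=10: C(11,10)·!1 = 11·0 = 0
  i=11: C(11,11)·!0 = 1·1 = 1
Total = 10547659.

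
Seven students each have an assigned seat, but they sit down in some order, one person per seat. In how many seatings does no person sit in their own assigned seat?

The subfactorial !7 = [7!/e] (nearest integer).
7! = 5040, and 5040/e ≈ 1854.11, so !7 = 1854.

1854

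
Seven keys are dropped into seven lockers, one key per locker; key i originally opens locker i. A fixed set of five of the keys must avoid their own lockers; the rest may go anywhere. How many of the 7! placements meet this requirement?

2428

Inclusion-exclusion on the 5 forbidden self-matches:
Σ_{j=0}^{5} (-1)^j C(5,j)(7-j)!
= C(5,0)·7! - C(5,1)·6! + C(5,2)·5! - C(5,3)·4! + C(5,4)·3! - C(5,5)·2!
= 5040 - 3600 + 1200 - 240 + 30 - 2
= 2428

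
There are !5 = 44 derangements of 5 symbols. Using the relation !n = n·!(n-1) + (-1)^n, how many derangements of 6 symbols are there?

265

!6 = 6·44 + 1 = 265.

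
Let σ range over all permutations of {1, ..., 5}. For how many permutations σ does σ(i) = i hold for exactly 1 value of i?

45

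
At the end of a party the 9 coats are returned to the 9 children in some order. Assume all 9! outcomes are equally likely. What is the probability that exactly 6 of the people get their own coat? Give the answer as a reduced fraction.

Favorable outcomes: C(9,6)·!3 = 84·2 = 168.
Total outcomes: 9! = 362880.
Probability = 168/362880 = 1/2160.

1/2160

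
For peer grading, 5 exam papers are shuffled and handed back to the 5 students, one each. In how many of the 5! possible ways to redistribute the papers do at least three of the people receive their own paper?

11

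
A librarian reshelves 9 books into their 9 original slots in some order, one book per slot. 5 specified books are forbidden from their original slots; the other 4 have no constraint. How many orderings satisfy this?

Inclusion-exclusion on the 5 forbidden self-matches:
Σ_{j=0}^{5} (-1)^j C(5,j)(9-j)!
= C(5,0)·9! - C(5,1)·8! + C(5,2)·7! - C(5,3)·6! + C(5,4)·5! - C(5,5)·4!
= 362880 - 201600 + 50400 - 7200 + 600 - 24
= 205056

205056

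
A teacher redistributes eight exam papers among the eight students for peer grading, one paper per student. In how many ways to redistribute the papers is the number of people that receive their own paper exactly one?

Choose which one of the 8 is fixed: C(8,1) = 8.
The other 7 form a derangement: !7 = 1854.
Total: 8 × 1854 = 14832.

14832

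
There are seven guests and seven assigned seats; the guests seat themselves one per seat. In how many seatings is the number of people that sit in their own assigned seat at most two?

4633

Sum C(7,i)·!(7-i) for i = 0..2:
  i=0: C(7,0)·!7 = 1·1854 = 1854
  i=1: C(7,1)·!6 = 7·265 = 1855
  i=2: C(7,2)·!5 = 21·44 = 924
Total = 4633.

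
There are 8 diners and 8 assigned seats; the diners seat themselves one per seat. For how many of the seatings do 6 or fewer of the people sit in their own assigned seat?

# with exactly i fixed is C(8,i)·!(8-i); sum over i=0..6:
  i=0: C(8,0)·!8 = 1·14833 = 14833
  i=1: C(8,1)·!7 = 8·1854 = 14832
  i=2: C(8,2)·!6 = 28·265 = 7420
  i=3: C(8,3)·!5 = 56·44 = 2464
  i=4: C(8,4)·!4 = 70·9 = 630
  i=5: C(8,5)·!3 = 56·2 = 112
  i=6: C(8,6)·!2 = 28·1 = 28
Total = 40319.

40319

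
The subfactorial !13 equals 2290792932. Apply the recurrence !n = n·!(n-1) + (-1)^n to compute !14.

!14 = 14·2290792932 + 1 = 32071101049.

32071101049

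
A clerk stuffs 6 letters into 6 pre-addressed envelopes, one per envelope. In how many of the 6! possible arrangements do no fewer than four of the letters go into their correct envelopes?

16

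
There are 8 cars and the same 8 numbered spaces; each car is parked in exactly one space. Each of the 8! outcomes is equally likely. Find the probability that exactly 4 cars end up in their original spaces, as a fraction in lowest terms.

1/64

Favorable outcomes: C(8,4)·!4 = 70·9 = 630.
Total outcomes: 8! = 40320.
Probability = 630/40320 = 1/64.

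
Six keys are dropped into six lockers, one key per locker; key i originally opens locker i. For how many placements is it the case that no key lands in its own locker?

265

!6 = 6! · Σ_{k=0}^{6} (-1)^k/k!
= 6! - 6!/1! + 6!/2! - 6!/3! + 6!/4! - 6!/5! + 6!/6!
= 720 - 720 + 360 - 120 + 30 - 6 + 1
= 265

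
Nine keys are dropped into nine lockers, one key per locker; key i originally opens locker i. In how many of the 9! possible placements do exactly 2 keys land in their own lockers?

66744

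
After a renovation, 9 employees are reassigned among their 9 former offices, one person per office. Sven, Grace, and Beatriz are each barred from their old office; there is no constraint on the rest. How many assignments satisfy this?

256320

Inclusion-exclusion on the 3 forbidden self-matches:
Σ_{j=0}^{3} (-1)^j C(3,j)(9-j)!
= C(3,0)·9! - C(3,1)·8! + C(3,2)·7! - C(3,3)·6!
= 362880 - 120960 + 15120 - 720
= 256320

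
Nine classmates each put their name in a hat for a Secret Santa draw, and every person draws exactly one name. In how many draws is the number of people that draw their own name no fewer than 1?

229384

Sum C(9,i)·!(9-i) for i = 1..9:
  i=1: C(9,1)·!8 = 9·14833 = 133497
  i=2: C(9,2)·!7 = 36·1854 = 66744
  i=3: C(9,3)·!6 = 84·265 = 22260
  i=4: C(9,4)·!5 = 126·44 = 5544
  i=5: C(9,5)·!4 = 126·9 = 1134
  i=6: C(9,6)·!3 = 84·2 = 168
  i=7: C(9,7)·!2 = 36·1 = 36
  i=8: C(9,8)·!1 = 9·0 = 0
  i=9: C(9,9)·!0 = 1·1 = 1
Total = 229384.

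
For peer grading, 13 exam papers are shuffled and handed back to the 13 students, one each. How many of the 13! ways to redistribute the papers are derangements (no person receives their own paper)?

By inclusion-exclusion, !13 = Σ (-1)^k · 13!/k! for k=0..13
= 13! - 13!/1! + 13!/2! - 13!/3! + 13!/4! - 13!/5! + 13!/6! - 13!/7! + 13!/8! - 13!/9! + 13!/10! - 13!/11! + 13!/12! - 13!/13!
= 6227020800 - 6227020800 + 3113510400 - 1037836800 + 259459200 - 51891840 + 8648640 - 1235520 + 154440 - 17160 + 1716 - 156 + 13 - 1
= 2290792932

2290792932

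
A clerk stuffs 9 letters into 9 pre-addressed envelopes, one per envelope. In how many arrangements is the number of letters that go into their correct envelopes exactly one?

133497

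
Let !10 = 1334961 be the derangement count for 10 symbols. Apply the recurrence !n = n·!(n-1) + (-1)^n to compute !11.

!11 = 11·1334961 - 1 = 14684570.

14684570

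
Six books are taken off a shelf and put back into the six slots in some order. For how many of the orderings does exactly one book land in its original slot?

264

Pick the single fixed position: C(6,1) = 6 ways.
The remaining 5 must be deranged: !5 = 44.
Total: 6 × 44 = 264.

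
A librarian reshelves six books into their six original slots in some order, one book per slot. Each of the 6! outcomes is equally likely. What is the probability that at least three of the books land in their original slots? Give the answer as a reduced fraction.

Favorable outcomes: Σ_{i≥3} C(6,i)·!(6-i) = 20·2 + 15·1 + 6·0 + 1·1 = 56.
Total outcomes: 6! = 720.
Probability = 56/720 = 7/90.

7/90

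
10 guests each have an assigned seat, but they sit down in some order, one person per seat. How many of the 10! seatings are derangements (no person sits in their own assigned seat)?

!10 is the nearest integer to 10!/e.
10! = 3628800, and 3628800/e ≈ 1334960.92, so !10 = 1334961.

1334961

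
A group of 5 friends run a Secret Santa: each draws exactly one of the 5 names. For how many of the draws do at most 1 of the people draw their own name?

89

Sum C(5,i)·!(5-i) for i = 0..1:
  i=0: C(5,0)·!5 = 1·44 = 44
  i=1: C(5,1)·!4 = 5·9 = 45
Total = 89.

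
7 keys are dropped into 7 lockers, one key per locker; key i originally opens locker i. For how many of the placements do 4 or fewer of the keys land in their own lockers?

# with exactly i fixed is C(7,i)·!(7-i); sum over i=0..4:
  i=0: C(7,0)·!7 = 1·1854 = 1854
  i=1: C(7,1)·!6 = 7·265 = 1855
  i=2: C(7,2)·!5 = 21·44 = 924
  i=3: C(7,3)·!4 = 35·9 = 315
  i=4: C(7,4)·!3 = 35·2 = 70
Total = 5018.

5018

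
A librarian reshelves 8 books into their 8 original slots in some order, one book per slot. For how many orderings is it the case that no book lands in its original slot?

14833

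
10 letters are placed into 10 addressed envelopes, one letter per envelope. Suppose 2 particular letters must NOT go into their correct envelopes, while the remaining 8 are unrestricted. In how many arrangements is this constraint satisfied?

2943360

Let A_j be the event that the j-th constrained one is fixed. By inclusion-exclusion over the 2 events:
Σ_{j=0}^{2} (-1)^j C(2,j)(10-j)!
= C(2,0)·10! - C(2,1)·9! + C(2,2)·8!
= 3628800 - 725760 + 40320
= 2943360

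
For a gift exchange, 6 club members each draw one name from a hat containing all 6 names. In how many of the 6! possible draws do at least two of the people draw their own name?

191

Sum C(6,i)·!(6-i) for i = 2..6:
  i=2: C(6,2)·!4 = 15·9 = 135
  i=3: C(6,3)·!3 = 20·2 = 40
  i=4: C(6,4)·!2 = 15·1 = 15
  i=5: C(6,5)·!1 = 6·0 = 0
  i=6: C(6,6)·!0 = 1·1 = 1
Total = 191.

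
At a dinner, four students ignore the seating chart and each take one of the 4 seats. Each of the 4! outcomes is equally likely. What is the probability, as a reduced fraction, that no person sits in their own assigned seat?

3/8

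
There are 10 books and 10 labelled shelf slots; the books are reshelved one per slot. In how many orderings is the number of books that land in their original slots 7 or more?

286

# with exactly i fixed is C(10,i)·!(10-i); sum over i=7..10:
  i=7: C(10,7)·!3 = 120·2 = 240
  i=8: C(10,8)·!2 = 45·1 = 45
  i=9: C(10,9)·!1 = 10·0 = 0
  i=10: C(10,10)·!0 = 1·1 = 1
Total = 286.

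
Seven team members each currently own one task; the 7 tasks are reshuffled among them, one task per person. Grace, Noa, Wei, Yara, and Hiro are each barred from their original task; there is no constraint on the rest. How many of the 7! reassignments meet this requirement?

Inclusion-exclusion on the 5 forbidden self-matches:
Σ_{j=0}^{5} (-1)^j C(5,j)(7-j)!
= C(5,0)·7! - C(5,1)·6! + C(5,2)·5! - C(5,3)·4! + C(5,4)·3! - C(5,5)·2!
= 5040 - 3600 + 1200 - 240 + 30 - 2
= 2428

2428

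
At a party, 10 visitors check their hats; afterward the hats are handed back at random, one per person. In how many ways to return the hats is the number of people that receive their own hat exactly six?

1890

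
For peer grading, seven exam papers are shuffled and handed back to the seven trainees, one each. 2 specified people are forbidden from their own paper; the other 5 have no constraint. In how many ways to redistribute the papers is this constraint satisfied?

3720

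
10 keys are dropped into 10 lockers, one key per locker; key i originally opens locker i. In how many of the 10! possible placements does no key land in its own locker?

Recurrence: !10 = 9·(!9 + !8).
!10 = 9·(133496 + 14833) = 9·148329 = 1334961

1334961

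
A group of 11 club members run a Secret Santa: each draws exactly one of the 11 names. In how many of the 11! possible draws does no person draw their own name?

Recurrence: !11 = 11·!10 + (-1)^11.
!11 = 11·1334961 - 1 = 14684570

14684570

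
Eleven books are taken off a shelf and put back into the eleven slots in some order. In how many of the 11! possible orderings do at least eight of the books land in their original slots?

386

# with exactly i fixed is C(11,i)·!(11-i); sum over i=8..11:
  i=8: C(11,8)·!3 = 165·2 = 330
  i=9: C(11,9)·!2 = 55·1 = 55
  i=10: C(11,10)·!1 = 11·0 = 0
  i=11: C(11,11)·!0 = 1·1 = 1
Total = 386.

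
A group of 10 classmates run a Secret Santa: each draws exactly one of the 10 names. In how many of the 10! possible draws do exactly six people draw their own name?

1890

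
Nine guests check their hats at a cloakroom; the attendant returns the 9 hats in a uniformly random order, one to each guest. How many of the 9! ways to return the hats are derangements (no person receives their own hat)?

133496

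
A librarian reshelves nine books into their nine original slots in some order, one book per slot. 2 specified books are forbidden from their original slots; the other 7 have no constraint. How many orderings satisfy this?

287280

Inclusion-exclusion on the 2 forbidden self-matches:
Σ_{j=0}^{2} (-1)^j C(2,j)(9-j)!
= C(2,0)·9! - C(2,1)·8! + C(2,2)·7!
= 362880 - 80640 + 5040
= 287280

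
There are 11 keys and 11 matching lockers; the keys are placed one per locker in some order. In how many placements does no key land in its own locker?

14684570

!11 is the nearest integer to 11!/e.
11! = 39916800, and 39916800/e ≈ 14684570.08, so !11 = 14684570.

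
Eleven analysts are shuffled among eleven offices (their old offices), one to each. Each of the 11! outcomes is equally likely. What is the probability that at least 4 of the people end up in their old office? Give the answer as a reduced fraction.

Favorable outcomes: Σ_{i≥4} C(11,i)·!(11-i) = 330·1854 + 462·265 + 462·44 + 330·9 + 165·2 + 55·1 + 11·0 + 1·1 = 757934.
Total outcomes: 11! = 39916800.
Probability = 757934/39916800 = 378967/19958400.

378967/19958400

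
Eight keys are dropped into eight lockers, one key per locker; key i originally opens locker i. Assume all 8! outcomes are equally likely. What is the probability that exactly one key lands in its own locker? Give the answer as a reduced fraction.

103/280

Favorable outcomes: C(8,1)·!7 = 8·1854 = 14832.
Total outcomes: 8! = 40320.
Probability = 14832/40320 = 103/280.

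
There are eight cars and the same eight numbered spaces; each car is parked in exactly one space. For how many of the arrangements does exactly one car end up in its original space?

14832

Choose which one of the 8 is fixed: C(8,1) = 8.
The remaining 7 must be deranged: !7 = 1854.
Total: 8 × 1854 = 14832.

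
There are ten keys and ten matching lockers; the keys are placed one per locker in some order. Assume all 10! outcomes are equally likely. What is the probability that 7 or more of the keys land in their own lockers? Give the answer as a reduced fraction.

143/1814400

Favorable outcomes: Σ_{i≥7} C(10,i)·!(10-i) = 120·2 + 45·1 + 10·0 + 1·1 = 286.
Total outcomes: 10! = 3628800.
Probability = 286/3628800 = 143/1814400.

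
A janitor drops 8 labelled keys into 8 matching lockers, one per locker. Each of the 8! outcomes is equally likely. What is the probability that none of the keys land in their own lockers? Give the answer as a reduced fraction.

2119/5760

Favorable outcomes: !8 = 14833.
Total outcomes: 8! = 40320.
Probability = 14833/40320 = 2119/5760.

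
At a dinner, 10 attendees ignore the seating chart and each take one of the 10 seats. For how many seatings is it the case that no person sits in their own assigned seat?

1334961

By inclusion-exclusion, !10 = Σ (-1)^k · 10!/k! for k=0..10
= 10! - 10!/1! + 10!/2! - 10!/3! + 10!/4! - 10!/5! + 10!/6! - 10!/7! + 10!/8! - 10!/9! + 10!/10!
= 3628800 - 3628800 + 1814400 - 604800 + 151200 - 30240 + 5040 - 720 + 90 - 10 + 1
= 1334961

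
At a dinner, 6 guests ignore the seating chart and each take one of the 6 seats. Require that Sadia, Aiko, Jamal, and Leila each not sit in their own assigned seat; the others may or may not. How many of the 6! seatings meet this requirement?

362

Inclusion-exclusion on the 4 forbidden self-matches:
Σ_{j=0}^{4} (-1)^j C(4,j)(6-j)!
= C(4,0)·6! - C(4,1)·5! + C(4,2)·4! - C(4,3)·3! + C(4,4)·2!
= 720 - 480 + 144 - 24 + 2
= 362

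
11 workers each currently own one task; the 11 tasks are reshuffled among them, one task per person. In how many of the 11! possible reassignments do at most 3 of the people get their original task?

39158866

Sum C(11,i)·!(11-i) for i = 0..3:
  i=0: C(11,0)·!11 = 1·14684570 = 14684570
  i=1: C(11,1)·!10 = 11·1334961 = 14684571
  i=2: C(11,2)·!9 = 55·133496 = 7342280
  i=3: C(11,3)·!8 = 165·14833 = 2447445
Total = 39158866.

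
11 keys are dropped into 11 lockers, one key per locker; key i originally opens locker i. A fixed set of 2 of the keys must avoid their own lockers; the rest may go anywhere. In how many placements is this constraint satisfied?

Let A_j be the event that the j-th constrained one is fixed. By inclusion-exclusion over the 2 events:
Σ_{j=0}^{2} (-1)^j C(2,j)(11-j)!
= C(2,0)·11! - C(2,1)·10! + C(2,2)·9!
= 39916800 - 7257600 + 362880
= 33022080

33022080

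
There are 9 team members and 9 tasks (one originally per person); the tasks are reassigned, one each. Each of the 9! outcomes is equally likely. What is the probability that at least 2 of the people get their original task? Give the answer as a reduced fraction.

95887/362880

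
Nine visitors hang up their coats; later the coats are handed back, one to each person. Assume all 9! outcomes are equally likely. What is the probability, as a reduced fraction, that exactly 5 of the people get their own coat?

Favorable outcomes: C(9,5)·!4 = 126·9 = 1134.
Total outcomes: 9! = 362880.
Probability = 1134/362880 = 1/320.

1/320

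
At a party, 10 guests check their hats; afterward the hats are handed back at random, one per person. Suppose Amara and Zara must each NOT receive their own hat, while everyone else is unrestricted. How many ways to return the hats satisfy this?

Let A_j be the event that the j-th constrained one is fixed. By inclusion-exclusion over the 2 events:
Σ_{j=0}^{2} (-1)^j C(2,j)(10-j)!
= C(2,0)·10! - C(2,1)·9! + C(2,2)·8!
= 3628800 - 725760 + 40320
= 2943360

2943360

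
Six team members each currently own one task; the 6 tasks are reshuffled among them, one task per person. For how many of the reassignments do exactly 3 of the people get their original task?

Pick the 3 fixed positions: C(6,3) = 20 ways.
The other 3 form a derangement: !3 = 2.
Total: 20 × 2 = 40.

40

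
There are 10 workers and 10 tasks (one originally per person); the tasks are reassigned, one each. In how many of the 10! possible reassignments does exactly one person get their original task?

1334960

Choose which one of the 10 is fixed: C(10,1) = 10.
The remaining 9 must be deranged: !9 = 133496.
Total: 10 × 133496 = 1334960.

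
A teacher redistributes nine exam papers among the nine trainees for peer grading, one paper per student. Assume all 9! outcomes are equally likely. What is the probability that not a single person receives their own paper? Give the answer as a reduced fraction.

Favorable outcomes: !9 = 133496.
Total outcomes: 9! = 362880.
Probability = 133496/362880 = 16687/45360.

16687/45360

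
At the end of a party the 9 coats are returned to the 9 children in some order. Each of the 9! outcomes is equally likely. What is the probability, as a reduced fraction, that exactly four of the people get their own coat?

11/720

Favorable outcomes: C(9,4)·!5 = 126·44 = 5544.
Total outcomes: 9! = 362880.
Probability = 5544/362880 = 11/720.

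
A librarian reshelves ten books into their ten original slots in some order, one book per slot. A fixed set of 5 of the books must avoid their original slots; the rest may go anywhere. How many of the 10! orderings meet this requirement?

Let A_j be the event that the j-th constrained one is fixed. By inclusion-exclusion over the 5 events:
Σ_{j=0}^{5} (-1)^j C(5,j)(10-j)!
= C(5,0)·10! - C(5,1)·9! + C(5,2)·8! - C(5,3)·7! + C(5,4)·6! - C(5,5)·5!
= 3628800 - 1814400 + 403200 - 50400 + 3600 - 120
= 2170680

2170680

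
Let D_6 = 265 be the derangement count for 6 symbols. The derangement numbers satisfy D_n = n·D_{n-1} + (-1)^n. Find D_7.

1854

D_7 = 7·265 - 1 = 1854.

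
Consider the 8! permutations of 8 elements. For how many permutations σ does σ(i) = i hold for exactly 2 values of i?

Choose which 2 of the 8 are fixed: C(8,2) = 28.
The other 6 form a derangement: !6 = 265.
Total: 28 × 265 = 7420.

7420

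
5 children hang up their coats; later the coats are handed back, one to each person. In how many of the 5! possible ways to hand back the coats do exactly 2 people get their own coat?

20

Choose which 2 of the 5 are fixed: C(5,2) = 10.
The remaining 3 must be deranged: !3 = 2.
Total: 10 × 2 = 20.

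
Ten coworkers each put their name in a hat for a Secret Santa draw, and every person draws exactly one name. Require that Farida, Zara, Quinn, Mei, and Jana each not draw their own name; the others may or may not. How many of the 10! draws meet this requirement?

Let A_j be the event that the j-th constrained one is fixed. By inclusion-exclusion over the 5 events:
Σ_{j=0}^{5} (-1)^j C(5,j)(10-j)!
= C(5,0)·10! - C(5,1)·9! + C(5,2)·8! - C(5,3)·7! + C(5,4)·6! - C(5,5)·5!
= 3628800 - 1814400 + 403200 - 50400 + 3600 - 120
= 2170680

2170680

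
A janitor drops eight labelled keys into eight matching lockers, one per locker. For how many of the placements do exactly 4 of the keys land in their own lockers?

630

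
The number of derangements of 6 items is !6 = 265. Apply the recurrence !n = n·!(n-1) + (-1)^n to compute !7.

!7 = 7·265 - 1 = 1854.

1854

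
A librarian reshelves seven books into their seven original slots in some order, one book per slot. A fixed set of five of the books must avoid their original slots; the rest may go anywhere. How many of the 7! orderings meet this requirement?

2428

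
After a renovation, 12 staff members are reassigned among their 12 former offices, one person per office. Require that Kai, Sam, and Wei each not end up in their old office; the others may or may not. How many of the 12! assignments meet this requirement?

369774720

Inclusion-exclusion on the 3 forbidden self-matches:
Σ_{j=0}^{3} (-1)^j C(3,j)(12-j)!
= C(3,0)·12! - C(3,1)·11! + C(3,2)·10! - C(3,3)·9!
= 479001600 - 119750400 + 10886400 - 362880
= 369774720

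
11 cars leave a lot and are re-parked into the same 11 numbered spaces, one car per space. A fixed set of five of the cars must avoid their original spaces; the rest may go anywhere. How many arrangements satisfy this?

25022880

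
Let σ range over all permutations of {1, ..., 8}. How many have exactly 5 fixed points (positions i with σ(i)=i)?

112

Pick the 5 fixed positions: C(8,5) = 56 ways.
The remaining 3 must be deranged: !3 = 2.
Total: 56 × 2 = 112.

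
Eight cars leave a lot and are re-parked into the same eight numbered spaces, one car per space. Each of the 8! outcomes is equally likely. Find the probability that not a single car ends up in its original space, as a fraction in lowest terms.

Favorable outcomes: !8 = 14833.
Total outcomes: 8! = 40320.
Probability = 14833/40320 = 2119/5760.

2119/5760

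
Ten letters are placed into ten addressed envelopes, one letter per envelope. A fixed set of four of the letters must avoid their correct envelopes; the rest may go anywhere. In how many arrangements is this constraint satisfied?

Inclusion-exclusion on the 4 forbidden self-matches:
Σ_{j=0}^{4} (-1)^j C(4,j)(10-j)!
= C(4,0)·10! - C(4,1)·9! + C(4,2)·8! - C(4,3)·7! + C(4,4)·6!
= 3628800 - 1451520 + 241920 - 20160 + 720
= 2399760

2399760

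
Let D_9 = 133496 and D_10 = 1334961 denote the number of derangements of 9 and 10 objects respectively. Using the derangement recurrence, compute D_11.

D_11 = (11-1)·(D_10 + D_9) = 10·(1334961 + 133496) = 10·1468457 = 14684570.

14684570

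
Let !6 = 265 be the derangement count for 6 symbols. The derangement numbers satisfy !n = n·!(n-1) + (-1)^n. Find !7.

1854

!7 = 7·265 - 1 = 1854.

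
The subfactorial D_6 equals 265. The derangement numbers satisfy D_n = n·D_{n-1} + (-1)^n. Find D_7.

1854

D_7 = 7·265 - 1 = 1854.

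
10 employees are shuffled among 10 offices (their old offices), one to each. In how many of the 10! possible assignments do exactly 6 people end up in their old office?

Pick the 6 fixed positions: C(10,6) = 210 ways.
The other 4 form a derangement: !4 = 9.
Total: 210 × 9 = 1890.

1890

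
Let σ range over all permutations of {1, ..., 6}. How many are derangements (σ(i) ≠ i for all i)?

265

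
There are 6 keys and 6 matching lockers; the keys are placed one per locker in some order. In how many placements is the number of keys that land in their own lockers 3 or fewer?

704

Sum C(6,i)·!(6-i) for i = 0..3:
  i=0: C(6,0)·!6 = 1·265 = 265
  i=1: C(6,1)·!5 = 6·44 = 264
  i=2: C(6,2)·!4 = 15·9 = 135
  i=3: C(6,3)·!3 = 20·2 = 40
Total = 704.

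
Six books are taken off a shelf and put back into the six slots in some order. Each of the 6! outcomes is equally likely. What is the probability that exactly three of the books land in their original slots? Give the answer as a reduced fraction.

1/18

Favorable outcomes: C(6,3)·!3 = 20·2 = 40.
Total outcomes: 6! = 720.
Probability = 40/720 = 1/18.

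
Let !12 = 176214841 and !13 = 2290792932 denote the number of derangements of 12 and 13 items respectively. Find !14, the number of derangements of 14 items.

32071101049

!14 = (14-1)·(!13 + !12) = 13·(2290792932 + 176214841) = 13·2467007773 = 32071101049.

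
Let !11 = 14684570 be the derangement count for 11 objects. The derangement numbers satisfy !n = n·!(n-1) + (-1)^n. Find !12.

176214841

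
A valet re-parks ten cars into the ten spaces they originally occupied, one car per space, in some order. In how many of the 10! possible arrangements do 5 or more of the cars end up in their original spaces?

Sum C(10,i)·!(10-i) for i = 5..10:
  i=5: C(10,5)·!5 = 252·44 = 11088
  i=6: C(10,6)·!4 = 210·9 = 1890
  i=7: C(10,7)·!3 = 120·2 = 240
  i=8: C(10,8)·!2 = 45·1 = 45
  i=9: C(10,9)·!1 = 10·0 = 0
  i=10: C(10,10)·!0 = 1·1 = 1
Total = 13264.

13264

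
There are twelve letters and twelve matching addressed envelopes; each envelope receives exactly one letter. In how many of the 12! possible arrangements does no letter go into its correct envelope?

176214841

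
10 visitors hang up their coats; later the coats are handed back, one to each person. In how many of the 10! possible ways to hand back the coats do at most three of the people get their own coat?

Sum C(10,i)·!(10-i) for i = 0..3:
  i=0: C(10,0)·!10 = 1·1334961 = 1334961
  i=1: C(10,1)·!9 = 10·133496 = 1334960
  i=2: C(10,2)·!8 = 45·14833 = 667485
  i=3: C(10,3)·!7 = 120·1854 = 222480
Total = 3559886.

3559886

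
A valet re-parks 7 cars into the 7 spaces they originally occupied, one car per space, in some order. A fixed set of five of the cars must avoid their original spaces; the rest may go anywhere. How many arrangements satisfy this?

2428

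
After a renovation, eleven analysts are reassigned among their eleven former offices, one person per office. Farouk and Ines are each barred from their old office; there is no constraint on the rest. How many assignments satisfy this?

Let A_j be the event that the j-th constrained one is fixed. By inclusion-exclusion over the 2 events:
Σ_{j=0}^{2} (-1)^j C(2,j)(11-j)!
= C(2,0)·11! - C(2,1)·10! + C(2,2)·9!
= 39916800 - 7257600 + 362880
= 33022080

33022080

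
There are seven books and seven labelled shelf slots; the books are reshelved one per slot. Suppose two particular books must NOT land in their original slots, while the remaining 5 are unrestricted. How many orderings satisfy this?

Inclusion-exclusion on the 2 forbidden self-matches:
Σ_{j=0}^{2} (-1)^j C(2,j)(7-j)!
= C(2,0)·7! - C(2,1)·6! + C(2,2)·5!
= 5040 - 1440 + 120
= 3720

3720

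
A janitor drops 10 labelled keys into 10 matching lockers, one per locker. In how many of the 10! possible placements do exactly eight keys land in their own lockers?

45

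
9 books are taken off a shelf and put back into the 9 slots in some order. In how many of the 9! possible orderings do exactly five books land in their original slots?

1134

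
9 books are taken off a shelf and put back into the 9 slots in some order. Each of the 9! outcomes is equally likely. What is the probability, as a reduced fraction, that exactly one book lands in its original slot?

2119/5760

Favorable outcomes: C(9,1)·!8 = 9·14833 = 133497.
Total outcomes: 9! = 362880.
Probability = 133497/362880 = 2119/5760.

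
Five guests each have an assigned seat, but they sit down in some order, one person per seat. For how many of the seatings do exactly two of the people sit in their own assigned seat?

Choose which 2 of the 5 are fixed: C(5,2) = 10.
The remaining 3 must be deranged: !3 = 2.
Total: 10 × 2 = 20.

20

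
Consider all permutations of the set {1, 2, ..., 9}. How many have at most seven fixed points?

362879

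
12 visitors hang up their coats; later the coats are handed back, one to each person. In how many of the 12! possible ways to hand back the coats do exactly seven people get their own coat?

Pick the 7 fixed positions: C(12,7) = 792 ways.
The other 5 form a derangement: !5 = 44.
Total: 792 × 44 = 34848.

34848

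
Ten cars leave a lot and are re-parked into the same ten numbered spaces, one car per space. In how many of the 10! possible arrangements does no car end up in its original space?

1334961

Use !n = (n-1)(!(n-1) + !(n-2)).
!10 = 9·(133496 + 14833) = 9·148329 = 1334961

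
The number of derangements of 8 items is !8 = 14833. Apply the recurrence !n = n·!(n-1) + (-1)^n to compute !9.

133496

!9 = 9·14833 - 1 = 133496.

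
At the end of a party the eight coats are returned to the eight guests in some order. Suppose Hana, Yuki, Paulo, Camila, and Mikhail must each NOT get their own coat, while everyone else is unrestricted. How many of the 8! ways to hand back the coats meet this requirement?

21234

Let A_j be the event that the j-th constrained one is fixed. By inclusion-exclusion over the 5 events:
Σ_{j=0}^{5} (-1)^j C(5,j)(8-j)!
= C(5,0)·8! - C(5,1)·7! + C(5,2)·6! - C(5,3)·5! + C(5,4)·4! - C(5,5)·3!
= 40320 - 25200 + 7200 - 1200 + 120 - 6
= 21234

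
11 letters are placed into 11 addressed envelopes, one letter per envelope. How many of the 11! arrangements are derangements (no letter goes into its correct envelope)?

14684570

The number of derangements of 11 is !11 = Σ_{k=0}^{11} (-1)^k·11!/k!
= 11! - 11!/1! + 11!/2! - 11!/3! + 11!/4! - 11!/5! + 11!/6! - 11!/7! + 11!/8! - 11!/9! + 11!/10! - 11!/11!
= 39916800 - 39916800 + 19958400 - 6652800 + 1663200 - 332640 + 55440 - 7920 + 990 - 110 + 11 - 1
= 14684570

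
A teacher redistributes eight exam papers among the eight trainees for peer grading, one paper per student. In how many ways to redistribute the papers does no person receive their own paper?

14833

By inclusion-exclusion, !8 = Σ (-1)^k · 8!/k! for k=0..8
= 8! - 8!/1! + 8!/2! - 8!/3! + 8!/4! - 8!/5! + 8!/6! - 8!/7! + 8!/8!
= 40320 - 40320 + 20160 - 6720 + 1680 - 336 + 56 - 8 + 1
= 14833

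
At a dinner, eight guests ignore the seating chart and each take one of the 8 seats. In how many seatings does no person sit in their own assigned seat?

14833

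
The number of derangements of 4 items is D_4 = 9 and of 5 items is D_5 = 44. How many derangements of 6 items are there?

265

D_6 = (6-1)·(D_5 + D_4) = 5·(44 + 9) = 5·53 = 265.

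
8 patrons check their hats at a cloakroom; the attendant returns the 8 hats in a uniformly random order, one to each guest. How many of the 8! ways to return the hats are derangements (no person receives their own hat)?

The subfactorial !8 = [8!/e] (nearest integer).
8! = 40320, and 40320/e ≈ 14832.90, so !8 = 14833.

14833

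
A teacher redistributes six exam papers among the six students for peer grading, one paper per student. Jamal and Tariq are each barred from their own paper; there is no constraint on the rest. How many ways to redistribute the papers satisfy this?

504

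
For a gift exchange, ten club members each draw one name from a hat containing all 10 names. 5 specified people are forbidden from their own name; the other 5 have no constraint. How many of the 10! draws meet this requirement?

2170680

Let A_j be the event that the j-th constrained one is fixed. By inclusion-exclusion over the 5 events:
Σ_{j=0}^{5} (-1)^j C(5,j)(10-j)!
= C(5,0)·10! - C(5,1)·9! + C(5,2)·8! - C(5,3)·7! + C(5,4)·6! - C(5,5)·5!
= 3628800 - 1814400 + 403200 - 50400 + 3600 - 120
= 2170680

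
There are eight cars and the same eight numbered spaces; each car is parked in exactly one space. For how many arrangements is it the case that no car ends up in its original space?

The number of derangements of 8 is !8 = Σ_{k=0}^{8} (-1)^k·8!/k!
= 8! - 8!/1! + 8!/2! - 8!/3! + 8!/4! - 8!/5! + 8!/6! - 8!/7! + 8!/8!
= 40320 - 40320 + 20160 - 6720 + 1680 - 336 + 56 - 8 + 1
= 14833

14833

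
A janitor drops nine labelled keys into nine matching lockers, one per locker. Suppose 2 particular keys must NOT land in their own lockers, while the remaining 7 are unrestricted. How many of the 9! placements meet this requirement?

Inclusion-exclusion on the 2 forbidden self-matches:
Σ_{j=0}^{2} (-1)^j C(2,j)(9-j)!
= C(2,0)·9! - C(2,1)·8! + C(2,2)·7!
= 362880 - 80640 + 5040
= 287280

287280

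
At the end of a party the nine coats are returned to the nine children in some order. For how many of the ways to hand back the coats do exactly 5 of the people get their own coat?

1134

Choose which 5 of the 9 are fixed: C(9,5) = 126.
The other 4 form a derangement: !4 = 9.
Total: 126 × 9 = 1134.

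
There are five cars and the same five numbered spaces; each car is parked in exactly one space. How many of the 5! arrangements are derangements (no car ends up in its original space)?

44

Use !n = (n-1)(!(n-1) + !(n-2)).
!5 = 4·(9 + 2) = 4·11 = 44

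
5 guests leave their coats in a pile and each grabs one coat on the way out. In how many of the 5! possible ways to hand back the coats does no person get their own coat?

By inclusion-exclusion, !5 = Σ (-1)^k · 5!/k! for k=0..5
= 5! - 5!/1! + 5!/2! - 5!/3! + 5!/4! - 5!/5!
= 120 - 120 + 60 - 20 + 5 - 1
= 44

44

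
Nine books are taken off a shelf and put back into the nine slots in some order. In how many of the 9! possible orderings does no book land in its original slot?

133496

!9 = 9! · Σ_{k=0}^{9} (-1)^k/k!
= 9! - 9!/1! + 9!/2! - 9!/3! + 9!/4! - 9!/5! + 9!/6! - 9!/7! + 9!/8! - 9!/9!
= 362880 - 362880 + 181440 - 60480 + 15120 - 3024 + 504 - 72 + 9 - 1
= 133496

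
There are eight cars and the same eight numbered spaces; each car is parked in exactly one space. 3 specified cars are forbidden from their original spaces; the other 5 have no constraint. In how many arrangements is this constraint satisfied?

Inclusion-exclusion on the 3 forbidden self-matches:
Σ_{j=0}^{3} (-1)^j C(3,j)(8-j)!
= C(3,0)·8! - C(3,1)·7! + C(3,2)·6! - C(3,3)·5!
= 40320 - 15120 + 2160 - 120
= 27240

27240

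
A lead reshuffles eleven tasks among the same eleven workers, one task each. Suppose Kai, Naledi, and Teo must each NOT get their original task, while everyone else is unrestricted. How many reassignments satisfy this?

30078720

Let A_j be the event that the j-th constrained one is fixed. By inclusion-exclusion over the 3 events:
Σ_{j=0}^{3} (-1)^j C(3,j)(11-j)!
= C(3,0)·11! - C(3,1)·10! + C(3,2)·9! - C(3,3)·8!
= 39916800 - 10886400 + 1088640 - 40320
= 30078720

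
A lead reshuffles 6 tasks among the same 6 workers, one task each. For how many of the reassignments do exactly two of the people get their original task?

135

Pick the 2 fixed positions: C(6,2) = 15 ways.
The other 4 form a derangement: !4 = 9.
Total: 15 × 9 = 135.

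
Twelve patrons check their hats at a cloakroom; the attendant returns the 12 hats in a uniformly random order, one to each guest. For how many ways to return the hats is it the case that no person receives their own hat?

176214841

The subfactorial !12 = [12!/e] (nearest integer).
12! = 479001600, and 479001600/e ≈ 176214840.93, so !12 = 176214841.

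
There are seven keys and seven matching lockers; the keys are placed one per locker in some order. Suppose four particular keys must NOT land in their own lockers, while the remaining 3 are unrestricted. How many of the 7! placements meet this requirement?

Let A_j be the event that the j-th constrained one is fixed. By inclusion-exclusion over the 4 events:
Σ_{j=0}^{4} (-1)^j C(4,j)(7-j)!
= C(4,0)·7! - C(4,1)·6! + C(4,2)·5! - C(4,3)·4! + C(4,4)·3!
= 5040 - 2880 + 720 - 96 + 6
= 2790

2790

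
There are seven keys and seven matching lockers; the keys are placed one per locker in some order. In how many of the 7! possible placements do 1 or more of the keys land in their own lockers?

3186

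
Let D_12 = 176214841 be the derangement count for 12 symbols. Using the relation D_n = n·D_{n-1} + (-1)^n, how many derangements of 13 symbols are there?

D_13 = 13·176214841 - 1 = 2290792932.

2290792932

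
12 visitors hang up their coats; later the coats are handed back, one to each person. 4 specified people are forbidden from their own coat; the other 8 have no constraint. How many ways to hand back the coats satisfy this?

339696000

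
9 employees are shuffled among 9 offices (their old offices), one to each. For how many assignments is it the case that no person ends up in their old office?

133496

!9 is the nearest integer to 9!/e.
9! = 362880, and 362880/e ≈ 133496.09, so !9 = 133496.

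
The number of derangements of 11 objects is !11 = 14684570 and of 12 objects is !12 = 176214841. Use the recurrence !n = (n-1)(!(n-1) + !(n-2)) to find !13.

2290792932

!13 = (13-1)·(!12 + !11) = 12·(176214841 + 14684570) = 12·190899411 = 2290792932.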